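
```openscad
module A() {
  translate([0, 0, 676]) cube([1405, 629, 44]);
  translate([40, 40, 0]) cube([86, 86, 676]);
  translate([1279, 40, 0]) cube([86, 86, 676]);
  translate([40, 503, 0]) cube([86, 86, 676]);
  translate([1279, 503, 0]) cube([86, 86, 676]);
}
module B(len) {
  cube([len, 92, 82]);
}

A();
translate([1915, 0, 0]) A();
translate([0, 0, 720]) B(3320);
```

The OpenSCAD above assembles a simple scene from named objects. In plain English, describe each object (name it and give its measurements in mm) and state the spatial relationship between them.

A is a rectangular dining table. The top is 1405×629×44 mm with its upper surface at z = 720 mm. It stands on four 86×86 mm square legs, each inset 40 mm from the nearest pair of top edges, running from the floor to the underside of the top.

B is a rectangular beam 3320 mm long (x), 92 mm deep (y), 82 mm thick (z).

The beam spans the tops of two tables placed 510 mm apart, resting at z = 720 mm.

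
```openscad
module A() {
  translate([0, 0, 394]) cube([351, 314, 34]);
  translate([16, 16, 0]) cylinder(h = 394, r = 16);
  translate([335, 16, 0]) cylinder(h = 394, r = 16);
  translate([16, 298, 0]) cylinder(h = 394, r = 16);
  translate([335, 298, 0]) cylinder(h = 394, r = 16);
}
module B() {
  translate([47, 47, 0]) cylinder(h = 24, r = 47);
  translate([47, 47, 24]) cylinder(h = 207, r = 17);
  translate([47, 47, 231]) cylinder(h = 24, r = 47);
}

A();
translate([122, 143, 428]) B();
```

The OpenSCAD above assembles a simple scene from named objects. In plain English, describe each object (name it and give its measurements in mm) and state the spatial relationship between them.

A is a simple wooden stool: a rectangular seat 351 mm (x) by 314 mm (y), 34 mm thick, top face at z = 428 mm, on four round legs, each 32 mm in diameter. The legs rest on z = 0, each leg's axis is inset half a diameter from the nearest pair of seat edges (so the leg's bounding box is flush with the corner).

B is a spool: two coaxial disc flanges of radius 47 mm and thickness 24 mm, joined by a core cylinder of radius 17 mm and height 207 mm. The lower flange rests on z = 0 and the three cylinders share a vertical axis.

The spool is on top of the stool.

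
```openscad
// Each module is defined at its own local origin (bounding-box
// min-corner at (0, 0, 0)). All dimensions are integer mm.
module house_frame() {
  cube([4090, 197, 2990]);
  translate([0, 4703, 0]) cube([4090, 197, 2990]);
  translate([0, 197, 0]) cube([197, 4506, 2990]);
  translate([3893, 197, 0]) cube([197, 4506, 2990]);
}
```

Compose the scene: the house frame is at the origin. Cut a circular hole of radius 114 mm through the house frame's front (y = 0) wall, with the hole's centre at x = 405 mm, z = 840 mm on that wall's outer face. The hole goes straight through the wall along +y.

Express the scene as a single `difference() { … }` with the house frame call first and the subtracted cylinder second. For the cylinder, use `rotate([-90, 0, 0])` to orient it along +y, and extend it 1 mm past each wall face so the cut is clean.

difference() {
  house_frame();
  translate([405, -1, 840]) rotate([-90, 0, 0]) cylinder(h = 199, r = 114);
}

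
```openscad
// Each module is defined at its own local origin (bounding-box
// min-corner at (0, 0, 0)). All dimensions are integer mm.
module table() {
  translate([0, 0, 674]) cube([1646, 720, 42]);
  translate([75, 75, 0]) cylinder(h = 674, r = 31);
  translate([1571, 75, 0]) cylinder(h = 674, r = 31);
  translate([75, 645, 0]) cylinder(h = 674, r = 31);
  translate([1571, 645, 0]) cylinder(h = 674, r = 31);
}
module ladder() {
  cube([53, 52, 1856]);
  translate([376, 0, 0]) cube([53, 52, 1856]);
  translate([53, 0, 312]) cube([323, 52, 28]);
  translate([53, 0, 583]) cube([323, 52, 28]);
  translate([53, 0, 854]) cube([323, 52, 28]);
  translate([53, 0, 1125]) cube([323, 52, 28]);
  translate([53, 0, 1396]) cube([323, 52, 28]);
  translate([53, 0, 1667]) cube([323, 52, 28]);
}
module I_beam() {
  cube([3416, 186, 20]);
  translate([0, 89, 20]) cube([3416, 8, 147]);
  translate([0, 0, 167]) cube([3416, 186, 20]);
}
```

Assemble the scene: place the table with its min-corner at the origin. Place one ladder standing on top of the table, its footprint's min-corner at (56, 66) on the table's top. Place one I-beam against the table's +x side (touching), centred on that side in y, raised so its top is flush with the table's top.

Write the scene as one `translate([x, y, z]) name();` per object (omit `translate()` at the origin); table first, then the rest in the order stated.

table();
translate([56, 66, 716]) ladder();
translate([1646, 267, 529]) I_beam();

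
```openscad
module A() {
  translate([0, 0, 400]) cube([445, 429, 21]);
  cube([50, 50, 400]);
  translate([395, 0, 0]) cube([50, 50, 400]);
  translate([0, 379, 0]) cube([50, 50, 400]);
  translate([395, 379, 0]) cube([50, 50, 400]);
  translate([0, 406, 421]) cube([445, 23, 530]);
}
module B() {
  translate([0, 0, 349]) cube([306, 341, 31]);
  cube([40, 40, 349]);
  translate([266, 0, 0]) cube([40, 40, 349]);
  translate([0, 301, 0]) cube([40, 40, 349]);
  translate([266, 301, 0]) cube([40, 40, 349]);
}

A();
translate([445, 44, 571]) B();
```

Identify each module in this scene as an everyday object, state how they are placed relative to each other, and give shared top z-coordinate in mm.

A is a chair. B is a stool. The stool is beside the chair with their tops flush at z = 951. The shared top z-coordinate is 951 mm.

Both tops at z = 951 mm.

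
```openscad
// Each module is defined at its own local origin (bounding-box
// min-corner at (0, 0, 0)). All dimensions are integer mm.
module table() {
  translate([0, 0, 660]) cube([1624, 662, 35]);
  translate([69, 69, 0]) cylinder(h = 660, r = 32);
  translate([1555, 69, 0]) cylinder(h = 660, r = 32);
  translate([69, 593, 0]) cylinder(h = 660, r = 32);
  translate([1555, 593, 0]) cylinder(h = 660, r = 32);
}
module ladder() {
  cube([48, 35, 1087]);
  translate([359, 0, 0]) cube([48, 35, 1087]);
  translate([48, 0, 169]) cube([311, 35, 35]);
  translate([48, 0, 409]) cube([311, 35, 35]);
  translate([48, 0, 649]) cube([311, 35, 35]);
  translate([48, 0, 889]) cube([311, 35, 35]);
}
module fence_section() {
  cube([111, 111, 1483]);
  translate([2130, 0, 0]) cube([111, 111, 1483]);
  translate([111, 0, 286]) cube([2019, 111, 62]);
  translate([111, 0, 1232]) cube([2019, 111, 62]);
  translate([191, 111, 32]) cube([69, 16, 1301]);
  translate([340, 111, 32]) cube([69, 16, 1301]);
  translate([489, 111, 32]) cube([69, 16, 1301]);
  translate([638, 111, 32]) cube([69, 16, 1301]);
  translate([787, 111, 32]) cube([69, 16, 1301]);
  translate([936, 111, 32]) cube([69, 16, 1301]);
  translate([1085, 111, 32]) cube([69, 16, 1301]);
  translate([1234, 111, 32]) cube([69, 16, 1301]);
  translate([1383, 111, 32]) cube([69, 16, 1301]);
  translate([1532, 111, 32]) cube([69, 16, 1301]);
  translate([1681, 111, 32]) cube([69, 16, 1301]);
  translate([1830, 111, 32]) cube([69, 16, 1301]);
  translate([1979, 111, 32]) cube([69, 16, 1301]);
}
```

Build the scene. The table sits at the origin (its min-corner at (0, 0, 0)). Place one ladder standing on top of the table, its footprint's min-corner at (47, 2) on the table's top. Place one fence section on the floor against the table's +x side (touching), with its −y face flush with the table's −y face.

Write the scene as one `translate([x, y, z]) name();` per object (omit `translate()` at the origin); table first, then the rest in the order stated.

table();
translate([47, 2, 695]) ladder();
translate([1624, 0, 0]) fence_section();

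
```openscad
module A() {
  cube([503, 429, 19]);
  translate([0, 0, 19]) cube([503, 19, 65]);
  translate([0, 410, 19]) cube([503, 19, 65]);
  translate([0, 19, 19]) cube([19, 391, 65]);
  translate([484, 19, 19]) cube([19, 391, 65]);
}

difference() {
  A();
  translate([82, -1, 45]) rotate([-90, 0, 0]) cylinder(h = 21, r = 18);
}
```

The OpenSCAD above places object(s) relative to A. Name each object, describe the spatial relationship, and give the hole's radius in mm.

A is an open box. The open box has a circular hole through its front wall. The hole's radius is 18 mm.

The subtracted cylinder has r = 18 mm.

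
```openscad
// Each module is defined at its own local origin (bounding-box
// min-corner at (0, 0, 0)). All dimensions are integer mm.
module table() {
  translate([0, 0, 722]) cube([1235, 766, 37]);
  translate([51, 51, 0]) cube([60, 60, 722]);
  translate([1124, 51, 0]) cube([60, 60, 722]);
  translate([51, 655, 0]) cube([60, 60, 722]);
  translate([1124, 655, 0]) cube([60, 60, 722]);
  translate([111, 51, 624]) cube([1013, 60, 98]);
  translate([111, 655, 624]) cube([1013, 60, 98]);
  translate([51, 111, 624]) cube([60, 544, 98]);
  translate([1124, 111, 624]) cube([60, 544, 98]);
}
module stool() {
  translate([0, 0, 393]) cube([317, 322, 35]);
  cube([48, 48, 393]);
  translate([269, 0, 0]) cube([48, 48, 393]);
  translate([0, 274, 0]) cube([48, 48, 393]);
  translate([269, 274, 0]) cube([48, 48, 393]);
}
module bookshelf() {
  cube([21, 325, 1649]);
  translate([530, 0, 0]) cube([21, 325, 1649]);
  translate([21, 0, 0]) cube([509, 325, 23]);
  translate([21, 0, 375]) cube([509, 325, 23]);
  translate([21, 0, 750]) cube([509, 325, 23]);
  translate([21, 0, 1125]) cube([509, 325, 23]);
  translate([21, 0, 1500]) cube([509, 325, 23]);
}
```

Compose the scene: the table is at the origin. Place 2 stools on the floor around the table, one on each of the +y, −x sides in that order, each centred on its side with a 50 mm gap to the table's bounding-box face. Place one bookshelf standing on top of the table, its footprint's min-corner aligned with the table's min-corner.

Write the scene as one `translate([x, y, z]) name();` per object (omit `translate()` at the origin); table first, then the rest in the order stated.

table();
translate([459, 816, 0]) stool();
translate([-367, 222, 0]) stool();
translate([0, 0, 759]) bookshelf();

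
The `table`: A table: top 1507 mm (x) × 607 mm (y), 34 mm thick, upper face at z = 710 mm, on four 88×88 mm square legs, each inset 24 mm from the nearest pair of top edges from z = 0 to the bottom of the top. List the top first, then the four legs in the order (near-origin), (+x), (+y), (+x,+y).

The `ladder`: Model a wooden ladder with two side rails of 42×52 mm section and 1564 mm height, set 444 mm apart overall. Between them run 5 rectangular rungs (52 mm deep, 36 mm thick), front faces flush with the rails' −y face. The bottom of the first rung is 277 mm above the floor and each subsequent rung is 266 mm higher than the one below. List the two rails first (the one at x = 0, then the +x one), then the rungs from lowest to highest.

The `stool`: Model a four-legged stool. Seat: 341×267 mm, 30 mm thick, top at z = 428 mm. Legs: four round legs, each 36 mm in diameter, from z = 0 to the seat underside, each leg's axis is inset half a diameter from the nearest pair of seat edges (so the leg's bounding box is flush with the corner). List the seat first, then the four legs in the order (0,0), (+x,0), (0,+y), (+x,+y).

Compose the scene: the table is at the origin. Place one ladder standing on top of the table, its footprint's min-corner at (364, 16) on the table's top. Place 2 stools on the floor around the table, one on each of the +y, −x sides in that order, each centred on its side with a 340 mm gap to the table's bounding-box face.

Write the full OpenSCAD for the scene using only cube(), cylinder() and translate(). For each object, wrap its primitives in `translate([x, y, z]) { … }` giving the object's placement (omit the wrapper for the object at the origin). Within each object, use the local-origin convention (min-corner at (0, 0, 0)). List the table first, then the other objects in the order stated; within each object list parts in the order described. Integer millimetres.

translate([0, 0, 676]) cube([1507, 607, 34]);
translate([24, 24, 0]) cube([88, 88, 676]);
translate([1395, 24, 0]) cube([88, 88, 676]);
translate([24, 495, 0]) cube([88, 88, 676]);
translate([1395, 495, 0]) cube([88, 88, 676]);
translate([364, 16, 710]) {
  cube([42, 52, 1564]);
  translate([402, 0, 0]) cube([42, 52, 1564]);
  translate([42, 0, 277]) cube([360, 52, 36]);
  translate([42, 0, 543]) cube([360, 52, 36]);
  translate([42, 0, 809]) cube([360, 52, 36]);
  translate([42, 0, 1075]) cube([360, 52, 36]);
  translate([42, 0, 1341]) cube([360, 52, 36]);
}
translate([583, 947, 0]) {
  translate([0, 0, 398]) cube([341, 267, 30]);
  translate([18, 18, 0]) cylinder(h = 398, r = 18);
  translate([323, 18, 0]) cylinder(h = 398, r = 18);
  translate([18, 249, 0]) cylinder(h = 398, r = 18);
  translate([323, 249, 0]) cylinder(h = 398, r = 18);
}
translate([-681, 170, 0]) {
  translate([0, 0, 398]) cube([341, 267, 30]);
  translate([18, 18, 0]) cylinder(h = 398, r = 18);
  translate([323, 18, 0]) cylinder(h = 398, r = 18);
  translate([18, 249, 0]) cylinder(h = 398, r = 18);
  translate([323, 249, 0]) cylinder(h = 398, r = 18);
}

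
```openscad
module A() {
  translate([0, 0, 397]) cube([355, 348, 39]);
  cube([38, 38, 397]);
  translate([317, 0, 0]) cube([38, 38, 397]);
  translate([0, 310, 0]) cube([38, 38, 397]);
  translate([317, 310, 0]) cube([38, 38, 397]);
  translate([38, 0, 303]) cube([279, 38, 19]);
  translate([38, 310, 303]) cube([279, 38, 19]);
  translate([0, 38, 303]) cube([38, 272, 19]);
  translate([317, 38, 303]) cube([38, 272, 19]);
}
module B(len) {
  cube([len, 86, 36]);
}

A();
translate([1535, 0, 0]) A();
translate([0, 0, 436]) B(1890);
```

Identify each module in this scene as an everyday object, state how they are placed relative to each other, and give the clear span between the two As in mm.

Second stool starts at x = 1535; first ends at x = 355; clear span = 1535 − 355 = 1180 mm.

A is a stool. B is a beam. A beam spans the tops of two stools. The clear span between the two stools is 1180 mm.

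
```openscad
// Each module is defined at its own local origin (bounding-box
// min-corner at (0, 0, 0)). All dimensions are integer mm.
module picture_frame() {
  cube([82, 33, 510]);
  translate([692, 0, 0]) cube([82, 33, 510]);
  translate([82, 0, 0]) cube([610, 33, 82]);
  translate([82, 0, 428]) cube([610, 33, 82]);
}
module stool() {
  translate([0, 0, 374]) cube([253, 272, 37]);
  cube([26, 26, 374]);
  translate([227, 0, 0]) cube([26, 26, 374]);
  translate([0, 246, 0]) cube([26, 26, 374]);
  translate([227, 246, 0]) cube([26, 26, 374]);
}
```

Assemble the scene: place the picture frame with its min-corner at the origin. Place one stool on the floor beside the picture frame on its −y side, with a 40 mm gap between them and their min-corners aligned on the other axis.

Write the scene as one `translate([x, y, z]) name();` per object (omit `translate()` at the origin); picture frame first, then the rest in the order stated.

picture_frame();
translate([0, -312, 0]) stool();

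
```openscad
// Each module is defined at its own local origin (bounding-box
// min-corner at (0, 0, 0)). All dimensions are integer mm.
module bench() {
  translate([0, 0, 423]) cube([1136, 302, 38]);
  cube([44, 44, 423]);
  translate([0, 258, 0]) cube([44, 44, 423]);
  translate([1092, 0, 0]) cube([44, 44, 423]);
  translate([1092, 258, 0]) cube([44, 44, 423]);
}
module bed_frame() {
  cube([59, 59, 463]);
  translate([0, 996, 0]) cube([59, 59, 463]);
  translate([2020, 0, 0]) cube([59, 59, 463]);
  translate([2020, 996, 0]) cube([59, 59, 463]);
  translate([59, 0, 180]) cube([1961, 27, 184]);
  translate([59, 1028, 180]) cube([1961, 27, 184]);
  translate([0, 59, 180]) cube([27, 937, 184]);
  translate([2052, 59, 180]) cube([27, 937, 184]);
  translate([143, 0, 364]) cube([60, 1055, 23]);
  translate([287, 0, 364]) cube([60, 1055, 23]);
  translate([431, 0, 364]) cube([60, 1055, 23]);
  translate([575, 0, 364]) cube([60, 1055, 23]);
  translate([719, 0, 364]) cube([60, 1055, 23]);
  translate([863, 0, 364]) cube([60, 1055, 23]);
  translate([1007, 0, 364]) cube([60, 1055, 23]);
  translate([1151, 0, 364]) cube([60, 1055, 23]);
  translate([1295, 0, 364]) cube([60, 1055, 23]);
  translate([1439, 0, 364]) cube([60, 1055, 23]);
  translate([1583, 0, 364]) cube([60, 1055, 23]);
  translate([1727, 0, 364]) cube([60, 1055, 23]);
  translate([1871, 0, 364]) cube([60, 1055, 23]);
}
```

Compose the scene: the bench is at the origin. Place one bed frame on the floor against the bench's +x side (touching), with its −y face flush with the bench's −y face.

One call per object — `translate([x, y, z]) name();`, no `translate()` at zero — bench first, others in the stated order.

bench();
translate([1136, 0, 0]) bed_frame();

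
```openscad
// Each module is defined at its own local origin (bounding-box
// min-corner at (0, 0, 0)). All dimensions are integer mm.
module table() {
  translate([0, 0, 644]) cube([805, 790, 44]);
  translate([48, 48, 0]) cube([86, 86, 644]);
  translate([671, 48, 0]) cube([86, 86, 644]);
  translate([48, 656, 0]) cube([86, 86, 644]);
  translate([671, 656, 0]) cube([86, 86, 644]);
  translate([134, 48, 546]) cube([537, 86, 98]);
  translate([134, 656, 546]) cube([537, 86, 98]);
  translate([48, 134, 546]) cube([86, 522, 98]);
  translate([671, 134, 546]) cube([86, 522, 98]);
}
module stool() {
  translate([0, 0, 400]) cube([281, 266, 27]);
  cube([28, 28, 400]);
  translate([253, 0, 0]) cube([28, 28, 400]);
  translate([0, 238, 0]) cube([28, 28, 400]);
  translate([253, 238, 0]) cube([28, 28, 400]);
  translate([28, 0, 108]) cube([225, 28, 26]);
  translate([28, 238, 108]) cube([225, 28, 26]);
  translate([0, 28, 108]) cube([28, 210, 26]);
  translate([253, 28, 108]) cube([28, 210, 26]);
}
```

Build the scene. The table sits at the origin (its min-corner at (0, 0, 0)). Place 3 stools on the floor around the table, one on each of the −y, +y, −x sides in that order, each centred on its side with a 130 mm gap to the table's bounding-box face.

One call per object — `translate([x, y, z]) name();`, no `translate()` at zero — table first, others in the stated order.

table();
translate([262, -396, 0]) stool();
translate([262, 920, 0]) stool();
translate([-411, 262, 0]) stool();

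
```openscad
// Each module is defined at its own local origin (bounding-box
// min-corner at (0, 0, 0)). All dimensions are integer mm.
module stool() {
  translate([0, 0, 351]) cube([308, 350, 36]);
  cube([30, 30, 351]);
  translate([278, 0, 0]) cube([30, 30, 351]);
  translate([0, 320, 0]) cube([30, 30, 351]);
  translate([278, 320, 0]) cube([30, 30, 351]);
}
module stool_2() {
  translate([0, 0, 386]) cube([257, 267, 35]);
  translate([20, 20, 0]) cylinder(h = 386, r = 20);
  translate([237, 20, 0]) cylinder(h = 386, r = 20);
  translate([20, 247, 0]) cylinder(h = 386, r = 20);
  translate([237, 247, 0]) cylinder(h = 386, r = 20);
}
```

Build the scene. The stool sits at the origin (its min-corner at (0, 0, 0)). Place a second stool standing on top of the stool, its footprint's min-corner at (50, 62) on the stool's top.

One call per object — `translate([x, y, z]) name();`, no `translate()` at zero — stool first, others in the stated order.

stool();
translate([50, 62, 387]) stool_2();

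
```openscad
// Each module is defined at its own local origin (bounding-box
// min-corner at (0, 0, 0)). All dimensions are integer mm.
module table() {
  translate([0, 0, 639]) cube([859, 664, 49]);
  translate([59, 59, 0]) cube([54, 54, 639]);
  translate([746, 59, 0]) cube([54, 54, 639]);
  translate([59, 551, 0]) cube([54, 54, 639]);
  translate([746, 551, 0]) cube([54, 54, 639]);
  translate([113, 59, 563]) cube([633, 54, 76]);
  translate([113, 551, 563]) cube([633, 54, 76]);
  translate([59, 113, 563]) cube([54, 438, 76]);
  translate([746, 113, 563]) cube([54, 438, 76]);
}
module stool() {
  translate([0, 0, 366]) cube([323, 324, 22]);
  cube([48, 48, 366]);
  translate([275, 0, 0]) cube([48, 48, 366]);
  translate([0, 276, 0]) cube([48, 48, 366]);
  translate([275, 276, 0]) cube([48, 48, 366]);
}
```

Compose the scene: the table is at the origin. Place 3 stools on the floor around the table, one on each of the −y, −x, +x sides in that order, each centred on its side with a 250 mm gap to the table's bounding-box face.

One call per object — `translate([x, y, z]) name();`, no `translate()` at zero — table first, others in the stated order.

table();
translate([268, -574, 0]) stool();
translate([-573, 170, 0]) stool();
translate([1109, 170, 0]) stool();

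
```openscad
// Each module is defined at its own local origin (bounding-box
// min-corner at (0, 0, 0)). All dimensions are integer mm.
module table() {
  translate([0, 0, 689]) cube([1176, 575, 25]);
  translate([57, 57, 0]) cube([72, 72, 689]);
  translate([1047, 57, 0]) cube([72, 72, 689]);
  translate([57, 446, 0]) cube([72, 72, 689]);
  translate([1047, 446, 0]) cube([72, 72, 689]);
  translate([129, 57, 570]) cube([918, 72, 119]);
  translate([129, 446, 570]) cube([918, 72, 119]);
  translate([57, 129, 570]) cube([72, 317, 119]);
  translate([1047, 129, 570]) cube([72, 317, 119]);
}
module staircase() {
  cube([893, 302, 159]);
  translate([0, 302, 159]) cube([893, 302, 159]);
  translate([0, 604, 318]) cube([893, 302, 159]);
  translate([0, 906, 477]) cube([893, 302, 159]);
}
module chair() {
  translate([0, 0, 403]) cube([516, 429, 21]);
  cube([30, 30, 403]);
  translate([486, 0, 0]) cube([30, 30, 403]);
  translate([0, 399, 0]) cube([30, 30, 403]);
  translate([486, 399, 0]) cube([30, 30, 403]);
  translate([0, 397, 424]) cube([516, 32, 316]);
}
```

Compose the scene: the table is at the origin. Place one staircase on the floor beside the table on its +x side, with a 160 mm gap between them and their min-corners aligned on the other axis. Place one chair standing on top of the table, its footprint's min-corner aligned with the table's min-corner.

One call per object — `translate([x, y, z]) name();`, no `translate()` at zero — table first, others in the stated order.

table();
translate([1336, 0, 0]) staircase();
translate([0, 0, 714]) chair();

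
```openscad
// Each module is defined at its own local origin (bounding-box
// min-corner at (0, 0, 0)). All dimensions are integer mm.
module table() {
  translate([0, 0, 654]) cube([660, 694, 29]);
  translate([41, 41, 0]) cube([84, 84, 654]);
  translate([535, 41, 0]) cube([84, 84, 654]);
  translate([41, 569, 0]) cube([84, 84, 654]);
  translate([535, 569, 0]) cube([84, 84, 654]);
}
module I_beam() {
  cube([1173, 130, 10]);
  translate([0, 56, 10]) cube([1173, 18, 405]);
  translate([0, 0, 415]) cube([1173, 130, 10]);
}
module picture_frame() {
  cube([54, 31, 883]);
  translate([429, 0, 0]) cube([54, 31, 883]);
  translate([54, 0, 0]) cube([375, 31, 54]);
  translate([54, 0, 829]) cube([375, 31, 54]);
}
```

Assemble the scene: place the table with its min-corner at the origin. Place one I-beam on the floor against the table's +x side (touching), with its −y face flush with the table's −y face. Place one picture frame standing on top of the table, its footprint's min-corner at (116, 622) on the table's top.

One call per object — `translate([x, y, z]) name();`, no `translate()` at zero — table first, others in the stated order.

table();
translate([660, 0, 0]) I_beam();
translate([116, 622, 683]) picture_frame();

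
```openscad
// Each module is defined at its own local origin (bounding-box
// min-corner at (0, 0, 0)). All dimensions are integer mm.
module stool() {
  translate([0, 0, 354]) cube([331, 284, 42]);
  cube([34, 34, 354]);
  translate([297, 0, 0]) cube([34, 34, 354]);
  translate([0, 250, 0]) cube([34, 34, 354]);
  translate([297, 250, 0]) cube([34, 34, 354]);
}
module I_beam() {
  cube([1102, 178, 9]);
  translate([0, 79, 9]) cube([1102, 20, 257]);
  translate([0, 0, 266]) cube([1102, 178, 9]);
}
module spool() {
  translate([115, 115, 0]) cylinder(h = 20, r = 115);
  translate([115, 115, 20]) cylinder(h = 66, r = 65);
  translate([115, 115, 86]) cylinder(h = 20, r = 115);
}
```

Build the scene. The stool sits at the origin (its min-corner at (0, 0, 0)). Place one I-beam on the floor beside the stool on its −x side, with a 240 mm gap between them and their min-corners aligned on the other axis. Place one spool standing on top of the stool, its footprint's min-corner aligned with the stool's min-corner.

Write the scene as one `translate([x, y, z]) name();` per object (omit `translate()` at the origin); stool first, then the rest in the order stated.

stool();
translate([-1342, 0, 0]) I_beam();
translate([0, 0, 396]) spool();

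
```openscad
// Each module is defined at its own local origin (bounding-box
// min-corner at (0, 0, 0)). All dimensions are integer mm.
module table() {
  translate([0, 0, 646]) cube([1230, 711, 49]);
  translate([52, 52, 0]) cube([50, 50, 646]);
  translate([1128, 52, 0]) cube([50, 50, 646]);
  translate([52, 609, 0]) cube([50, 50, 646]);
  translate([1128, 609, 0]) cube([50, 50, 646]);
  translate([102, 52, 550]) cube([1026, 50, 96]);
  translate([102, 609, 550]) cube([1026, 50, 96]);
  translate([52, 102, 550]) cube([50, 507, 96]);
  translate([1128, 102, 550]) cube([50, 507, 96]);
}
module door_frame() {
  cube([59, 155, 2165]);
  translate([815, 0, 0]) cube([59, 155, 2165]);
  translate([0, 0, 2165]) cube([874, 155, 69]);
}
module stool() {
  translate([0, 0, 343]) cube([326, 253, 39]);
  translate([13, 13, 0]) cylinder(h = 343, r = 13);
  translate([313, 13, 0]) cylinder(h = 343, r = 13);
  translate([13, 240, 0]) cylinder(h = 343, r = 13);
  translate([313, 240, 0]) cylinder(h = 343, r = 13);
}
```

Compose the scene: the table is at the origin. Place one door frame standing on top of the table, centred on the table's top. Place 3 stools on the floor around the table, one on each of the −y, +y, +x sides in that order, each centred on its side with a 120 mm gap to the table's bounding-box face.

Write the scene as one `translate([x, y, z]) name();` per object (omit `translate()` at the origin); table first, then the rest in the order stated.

table();
translate([178, 278, 695]) door_frame();
translate([452, -373, 0]) stool();
translate([452, 831, 0]) stool();
translate([1350, 229, 0]) stool();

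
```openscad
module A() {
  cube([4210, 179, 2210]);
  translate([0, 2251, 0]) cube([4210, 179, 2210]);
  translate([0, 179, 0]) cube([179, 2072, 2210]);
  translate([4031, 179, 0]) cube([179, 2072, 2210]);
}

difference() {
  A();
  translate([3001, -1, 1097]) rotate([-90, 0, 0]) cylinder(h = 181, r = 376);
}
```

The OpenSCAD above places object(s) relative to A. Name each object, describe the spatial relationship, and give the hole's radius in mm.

The subtracted cylinder has r = 376 mm.

A is a house frame. The house frame has a circular hole through its front wall. The hole's radius is 376 mm.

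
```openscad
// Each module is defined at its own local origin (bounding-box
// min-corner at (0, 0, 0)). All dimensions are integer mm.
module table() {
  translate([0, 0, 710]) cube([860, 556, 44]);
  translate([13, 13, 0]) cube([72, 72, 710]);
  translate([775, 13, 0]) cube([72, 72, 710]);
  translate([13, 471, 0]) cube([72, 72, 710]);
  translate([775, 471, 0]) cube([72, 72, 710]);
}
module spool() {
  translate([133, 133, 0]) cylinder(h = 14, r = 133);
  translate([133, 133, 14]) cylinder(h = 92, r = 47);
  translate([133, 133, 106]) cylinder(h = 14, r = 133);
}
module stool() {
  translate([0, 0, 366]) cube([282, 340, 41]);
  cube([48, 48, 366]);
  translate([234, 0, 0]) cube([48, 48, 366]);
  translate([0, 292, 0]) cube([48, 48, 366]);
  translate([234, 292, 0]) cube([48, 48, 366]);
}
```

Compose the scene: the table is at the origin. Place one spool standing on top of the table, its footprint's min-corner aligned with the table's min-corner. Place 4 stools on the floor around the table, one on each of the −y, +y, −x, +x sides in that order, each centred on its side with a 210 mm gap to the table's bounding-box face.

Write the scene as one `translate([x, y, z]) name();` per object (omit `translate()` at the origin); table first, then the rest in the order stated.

table();
translate([0, 0, 754]) spool();
translate([289, -550, 0]) stool();
translate([289, 766, 0]) stool();
translate([-492, 108, 0]) stool();
translate([1070, 108, 0]) stool();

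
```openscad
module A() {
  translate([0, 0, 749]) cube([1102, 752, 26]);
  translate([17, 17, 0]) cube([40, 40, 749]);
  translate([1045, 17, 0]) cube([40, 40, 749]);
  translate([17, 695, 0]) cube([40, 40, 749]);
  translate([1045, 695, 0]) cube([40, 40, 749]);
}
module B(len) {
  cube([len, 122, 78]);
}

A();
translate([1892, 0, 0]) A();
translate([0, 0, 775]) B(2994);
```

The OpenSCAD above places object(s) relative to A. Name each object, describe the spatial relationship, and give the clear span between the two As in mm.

A is a table. B is a beam. A beam spans the tops of two tables. The clear span between the two tables is 790 mm.

Second table starts at x = 1892; first ends at x = 1102; clear span = 1892 − 1102 = 790 mm.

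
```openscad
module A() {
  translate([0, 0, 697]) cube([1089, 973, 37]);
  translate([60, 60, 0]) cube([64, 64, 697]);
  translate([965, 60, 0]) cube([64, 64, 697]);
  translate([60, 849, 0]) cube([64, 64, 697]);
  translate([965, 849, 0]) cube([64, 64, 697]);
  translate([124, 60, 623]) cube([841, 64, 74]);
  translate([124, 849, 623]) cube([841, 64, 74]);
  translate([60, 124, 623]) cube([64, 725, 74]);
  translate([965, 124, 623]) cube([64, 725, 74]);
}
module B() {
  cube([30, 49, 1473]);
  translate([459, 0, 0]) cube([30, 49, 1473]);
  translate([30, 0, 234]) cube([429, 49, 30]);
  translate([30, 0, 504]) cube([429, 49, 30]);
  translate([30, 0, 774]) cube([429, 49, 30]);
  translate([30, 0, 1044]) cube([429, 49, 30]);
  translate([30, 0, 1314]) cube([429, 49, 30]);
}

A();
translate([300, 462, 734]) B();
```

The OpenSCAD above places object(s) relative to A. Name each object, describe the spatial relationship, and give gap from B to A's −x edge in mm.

A is a table. B is a ladder. The ladder is on top of the table, centred. The gap from the ladder to the table's −x edge is 300 mm.

The ladder's min-x is at 300; the table's min-x is 0; gap = 300 mm.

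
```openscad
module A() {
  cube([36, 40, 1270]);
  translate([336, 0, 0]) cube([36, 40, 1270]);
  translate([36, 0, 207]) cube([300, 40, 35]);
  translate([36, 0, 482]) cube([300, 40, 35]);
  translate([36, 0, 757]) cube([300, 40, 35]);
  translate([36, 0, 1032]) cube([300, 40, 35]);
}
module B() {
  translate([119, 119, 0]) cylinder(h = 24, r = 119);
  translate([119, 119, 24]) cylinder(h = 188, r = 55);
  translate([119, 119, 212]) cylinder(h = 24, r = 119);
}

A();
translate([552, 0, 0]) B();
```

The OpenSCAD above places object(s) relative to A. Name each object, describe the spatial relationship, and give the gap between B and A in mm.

The spool's nearest face is 180 mm from the ladder's +x face.

A is a ladder. B is a spool. The spool is on the floor beside the ladder on its +x side. The gap between the spool and the ladder is 180 mm.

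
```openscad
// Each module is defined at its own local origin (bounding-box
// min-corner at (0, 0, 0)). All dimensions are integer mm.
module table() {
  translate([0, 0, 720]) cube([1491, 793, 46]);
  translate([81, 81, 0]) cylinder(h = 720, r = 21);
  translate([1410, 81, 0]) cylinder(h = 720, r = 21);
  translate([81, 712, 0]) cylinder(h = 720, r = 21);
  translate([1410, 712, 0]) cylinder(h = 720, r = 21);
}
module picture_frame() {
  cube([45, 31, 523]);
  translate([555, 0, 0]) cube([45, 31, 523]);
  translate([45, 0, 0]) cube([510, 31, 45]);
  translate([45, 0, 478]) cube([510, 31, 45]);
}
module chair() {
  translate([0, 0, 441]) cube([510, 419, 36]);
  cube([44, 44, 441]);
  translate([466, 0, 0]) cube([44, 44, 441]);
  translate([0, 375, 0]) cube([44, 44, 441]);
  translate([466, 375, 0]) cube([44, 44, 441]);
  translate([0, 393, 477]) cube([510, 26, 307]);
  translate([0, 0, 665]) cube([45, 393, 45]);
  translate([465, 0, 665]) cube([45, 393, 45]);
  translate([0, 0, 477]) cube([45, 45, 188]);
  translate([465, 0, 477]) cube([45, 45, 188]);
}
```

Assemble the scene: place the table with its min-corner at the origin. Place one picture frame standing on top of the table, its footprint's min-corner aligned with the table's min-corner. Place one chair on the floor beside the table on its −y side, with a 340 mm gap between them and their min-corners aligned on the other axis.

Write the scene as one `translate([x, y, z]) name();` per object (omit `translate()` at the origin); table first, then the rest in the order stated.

table();
translate([0, 0, 766]) picture_frame();
translate([0, -759, 0]) chair();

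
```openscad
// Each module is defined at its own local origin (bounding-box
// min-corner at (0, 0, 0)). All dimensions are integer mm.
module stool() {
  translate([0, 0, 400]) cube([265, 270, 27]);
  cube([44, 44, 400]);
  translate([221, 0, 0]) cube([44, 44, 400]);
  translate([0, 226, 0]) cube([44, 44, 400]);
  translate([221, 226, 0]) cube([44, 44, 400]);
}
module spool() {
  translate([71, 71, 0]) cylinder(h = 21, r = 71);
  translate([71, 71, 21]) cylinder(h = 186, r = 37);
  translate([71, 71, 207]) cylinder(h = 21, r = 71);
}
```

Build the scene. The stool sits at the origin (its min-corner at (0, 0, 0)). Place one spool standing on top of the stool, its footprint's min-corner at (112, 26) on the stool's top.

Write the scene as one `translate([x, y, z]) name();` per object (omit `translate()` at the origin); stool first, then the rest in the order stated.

stool();
translate([112, 26, 427]) spool();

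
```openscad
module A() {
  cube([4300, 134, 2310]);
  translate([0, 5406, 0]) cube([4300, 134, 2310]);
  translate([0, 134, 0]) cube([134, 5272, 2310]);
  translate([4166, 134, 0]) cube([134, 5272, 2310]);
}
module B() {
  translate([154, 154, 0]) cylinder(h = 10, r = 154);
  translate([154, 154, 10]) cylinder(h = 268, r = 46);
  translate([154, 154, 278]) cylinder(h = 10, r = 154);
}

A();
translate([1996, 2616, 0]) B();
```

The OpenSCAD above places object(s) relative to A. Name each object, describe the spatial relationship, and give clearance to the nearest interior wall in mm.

Clearances: x = 1862, y = 2482; minimum 1862 mm.

A is a house frame. B is a spool. The spool sits inside the house frame, centred. The clearance to the nearest interior wall is 1862 mm.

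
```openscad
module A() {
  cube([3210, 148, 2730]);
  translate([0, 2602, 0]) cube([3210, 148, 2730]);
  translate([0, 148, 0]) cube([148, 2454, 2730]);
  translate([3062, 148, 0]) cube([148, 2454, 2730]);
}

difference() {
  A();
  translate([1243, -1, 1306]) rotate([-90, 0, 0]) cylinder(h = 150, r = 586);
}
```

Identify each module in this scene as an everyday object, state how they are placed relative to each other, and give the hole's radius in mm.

A is a house frame. The house frame has a circular hole through its front wall. The hole's radius is 586 mm.

The subtracted cylinder has r = 586 mm.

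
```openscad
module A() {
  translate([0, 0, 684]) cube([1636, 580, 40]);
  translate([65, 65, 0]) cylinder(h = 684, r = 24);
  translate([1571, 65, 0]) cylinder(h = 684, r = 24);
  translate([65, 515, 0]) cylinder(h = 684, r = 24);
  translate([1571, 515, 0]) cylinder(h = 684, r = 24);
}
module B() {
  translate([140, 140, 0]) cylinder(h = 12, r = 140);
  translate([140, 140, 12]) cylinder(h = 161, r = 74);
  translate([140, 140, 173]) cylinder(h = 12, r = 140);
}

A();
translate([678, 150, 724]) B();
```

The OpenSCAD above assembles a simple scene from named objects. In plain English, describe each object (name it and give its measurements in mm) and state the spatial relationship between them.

A is a table with a 1636×580 mm rectangular top, 40 mm thick, top surface at z = 724 mm, supported by four round legs of 48 mm diameter, each leg's bounding box inset 41 mm from the nearest pair of top edges, running from the floor.

B is a spool: two coaxial disc flanges of radius 140 mm and thickness 12 mm, joined by a core cylinder of radius 74 mm and height 161 mm. The lower flange rests on z = 0 and the three cylinders share a vertical axis.

The spool is on top of the table, centred.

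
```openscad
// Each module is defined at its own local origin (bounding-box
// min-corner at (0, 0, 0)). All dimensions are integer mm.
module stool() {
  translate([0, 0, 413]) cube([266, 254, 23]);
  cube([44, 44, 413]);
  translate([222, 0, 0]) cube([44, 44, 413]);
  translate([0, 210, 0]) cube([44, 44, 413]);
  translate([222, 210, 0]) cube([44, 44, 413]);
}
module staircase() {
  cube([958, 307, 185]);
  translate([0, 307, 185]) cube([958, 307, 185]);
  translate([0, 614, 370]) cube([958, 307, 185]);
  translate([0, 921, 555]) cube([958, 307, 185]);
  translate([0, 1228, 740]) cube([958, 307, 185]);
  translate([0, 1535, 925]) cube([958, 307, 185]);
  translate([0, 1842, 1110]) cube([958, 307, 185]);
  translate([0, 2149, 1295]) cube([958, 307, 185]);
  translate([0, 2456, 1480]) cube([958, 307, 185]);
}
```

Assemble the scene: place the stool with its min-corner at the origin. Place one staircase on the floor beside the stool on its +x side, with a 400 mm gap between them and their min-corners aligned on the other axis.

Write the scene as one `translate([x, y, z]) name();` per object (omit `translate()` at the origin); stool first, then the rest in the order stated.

stool();
translate([666, 0, 0]) staircase();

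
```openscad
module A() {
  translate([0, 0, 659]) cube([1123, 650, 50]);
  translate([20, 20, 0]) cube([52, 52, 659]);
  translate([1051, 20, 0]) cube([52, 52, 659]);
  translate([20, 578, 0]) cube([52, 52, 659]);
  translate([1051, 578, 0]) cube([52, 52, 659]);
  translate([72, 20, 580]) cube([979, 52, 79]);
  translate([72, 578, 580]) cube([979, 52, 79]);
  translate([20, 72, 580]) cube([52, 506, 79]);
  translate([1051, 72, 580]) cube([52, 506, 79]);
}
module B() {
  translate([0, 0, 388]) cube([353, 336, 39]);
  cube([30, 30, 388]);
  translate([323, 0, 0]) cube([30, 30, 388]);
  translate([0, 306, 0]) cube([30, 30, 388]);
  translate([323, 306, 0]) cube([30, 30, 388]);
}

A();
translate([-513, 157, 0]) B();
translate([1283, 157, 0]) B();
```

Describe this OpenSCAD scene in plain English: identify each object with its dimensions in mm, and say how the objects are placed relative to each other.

A is a table: top 1123 mm (x) × 650 mm (y), 50 mm thick, upper face at z = 709 mm, on four 52×52 mm square legs, each inset 20 mm from the nearest pair of top edges, running from z = 0 to the bottom of the top. Four apron rails, 52 mm thick and 79 mm tall, run between adjacent legs with their top edges flush with the underside of the top and their outer faces flush with the legs' outer faces.

B is a four-legged stool. The seat is 353×336 mm, 39 mm thick, top at z = 427 mm. It stands on four square legs, each 30×30 mm in cross-section, from z = 0 to the seat underside, each flush with a corner of the seat.

Two stools sit around the table at the −x, +x sides.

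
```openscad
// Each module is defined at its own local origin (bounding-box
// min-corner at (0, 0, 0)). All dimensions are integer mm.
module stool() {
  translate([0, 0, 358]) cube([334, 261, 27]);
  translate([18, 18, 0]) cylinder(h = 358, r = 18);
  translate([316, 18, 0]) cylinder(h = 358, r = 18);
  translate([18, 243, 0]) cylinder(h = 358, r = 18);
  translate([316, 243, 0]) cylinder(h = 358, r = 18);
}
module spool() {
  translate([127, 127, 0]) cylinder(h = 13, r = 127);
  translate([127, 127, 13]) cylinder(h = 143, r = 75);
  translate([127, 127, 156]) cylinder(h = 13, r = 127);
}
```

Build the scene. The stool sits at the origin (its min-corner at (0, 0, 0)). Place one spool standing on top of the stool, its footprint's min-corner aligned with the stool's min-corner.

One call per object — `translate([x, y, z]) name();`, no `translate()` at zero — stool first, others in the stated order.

stool();
translate([0, 0, 385]) spool();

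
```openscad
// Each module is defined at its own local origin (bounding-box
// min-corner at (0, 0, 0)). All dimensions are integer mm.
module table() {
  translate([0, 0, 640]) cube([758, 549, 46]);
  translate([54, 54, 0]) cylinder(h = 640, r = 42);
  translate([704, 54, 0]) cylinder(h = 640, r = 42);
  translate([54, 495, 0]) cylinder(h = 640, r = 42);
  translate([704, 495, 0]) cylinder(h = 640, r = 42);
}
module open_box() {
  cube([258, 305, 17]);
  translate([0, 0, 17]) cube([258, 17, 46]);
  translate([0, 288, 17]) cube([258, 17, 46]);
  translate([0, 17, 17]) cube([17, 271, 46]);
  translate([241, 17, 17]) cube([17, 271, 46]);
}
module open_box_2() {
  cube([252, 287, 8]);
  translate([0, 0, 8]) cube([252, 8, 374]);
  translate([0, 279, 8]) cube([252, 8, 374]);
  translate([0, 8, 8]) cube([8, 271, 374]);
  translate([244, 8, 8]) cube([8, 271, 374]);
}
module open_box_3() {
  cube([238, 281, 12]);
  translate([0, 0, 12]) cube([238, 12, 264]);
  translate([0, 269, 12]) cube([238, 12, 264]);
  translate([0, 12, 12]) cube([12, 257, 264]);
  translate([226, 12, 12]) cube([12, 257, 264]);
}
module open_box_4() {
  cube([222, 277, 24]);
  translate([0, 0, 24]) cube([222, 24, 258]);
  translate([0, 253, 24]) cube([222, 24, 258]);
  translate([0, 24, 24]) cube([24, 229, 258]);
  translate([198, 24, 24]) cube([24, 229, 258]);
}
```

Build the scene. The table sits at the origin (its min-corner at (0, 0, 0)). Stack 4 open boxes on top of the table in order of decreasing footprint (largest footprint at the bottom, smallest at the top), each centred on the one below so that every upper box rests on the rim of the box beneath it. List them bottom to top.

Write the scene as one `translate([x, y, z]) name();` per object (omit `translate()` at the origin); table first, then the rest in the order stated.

table();
translate([250, 122, 686]) open_box();
translate([253, 131, 749]) open_box_2();
translate([260, 134, 1131]) open_box_3();
translate([268, 136, 1407]) open_box_4();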